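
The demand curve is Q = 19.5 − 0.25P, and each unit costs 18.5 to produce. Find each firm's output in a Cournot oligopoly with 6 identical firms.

q_i = 2.125

Inverting demand: P = 78 − 4Q.
Cournot with 6 identical firms: the symmetric best-response condition is 78 − 28q = 18.5. Each firm produces q = 2.125, total output Q = 12.75, price P = 27.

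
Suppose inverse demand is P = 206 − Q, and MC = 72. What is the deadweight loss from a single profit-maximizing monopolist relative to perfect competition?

Under competition P = MC = 72, so Q = (206 − 72)/1 = 134.
Monopoly sets MR = MC: 206 − 2Q = 72 ⇒ Q = 67, P = 206 − 67 = 139.
DWL is the triangle between Q = 67 and Q = 134: ½·(134 − 67)·(139 − 72) = 2244.5.

DWL = 2244.5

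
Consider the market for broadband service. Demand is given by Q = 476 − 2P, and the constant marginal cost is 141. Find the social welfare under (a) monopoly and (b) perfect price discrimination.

Inverting demand: P = 238 − 0.5Q.
Monopoly sets MR = MC: 238 − Q = 141 ⇒ Q = 97, P = 238 − 0.5·97 = 189.5.
CS = ½·(238 − 189.5)·97 = 2352.25; PS = (189.5 − 141)·97 = 4704.5; TS = 7056.75.
With perfect price discrimination, output is the efficient level Q = 194 (where demand meets MC), but every buyer pays their willingness to pay: CS = 0 and PS = total surplus.
TS = 9409 (equal to competitive TS).

Monopoly: TS = 7056.75; Perfect PD: TS = 9409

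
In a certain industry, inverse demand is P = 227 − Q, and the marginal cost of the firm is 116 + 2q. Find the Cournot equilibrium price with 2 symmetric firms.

P = 182.6

With 2 symmetric Cournot firms, each firm's FOC gives 227 − 3q = 116 + 2q, so q = 22.2, Q = 2·22.2 = 44.4, and P = 182.6.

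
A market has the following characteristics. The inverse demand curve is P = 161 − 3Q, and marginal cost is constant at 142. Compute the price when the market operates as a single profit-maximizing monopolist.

The monopolist equates marginal revenue to marginal cost: 161 − 6Q = 142, so Q = 19/6. From demand, P = 151.5.

P = 151.5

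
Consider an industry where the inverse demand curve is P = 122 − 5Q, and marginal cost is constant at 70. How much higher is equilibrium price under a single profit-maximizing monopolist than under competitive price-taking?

P rises by 26

Under competition P = MC = 70, so Q = (122 − 70)/5 = 10.4.
Monopoly sets MR = MC: 122 − 10Q = 70 ⇒ Q = 5.2, P = 122 − 5·5.2 = 96.
Change in equilibrium price: 96 − 70 = 26.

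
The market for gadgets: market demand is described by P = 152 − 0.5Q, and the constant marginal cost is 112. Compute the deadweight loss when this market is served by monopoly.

DWL = 400

Under competition P = MC = 112, so Q = (152 − 112)/0.5 = 80.
A monopolist chooses Q where MR = MC. MR = 152 − Q; setting this equal to 112 gives Q = 40 and P = 132.
DWL is the triangle between Q = 40 and Q = 80: ½·(80 − 40)·(132 − 112) = 400.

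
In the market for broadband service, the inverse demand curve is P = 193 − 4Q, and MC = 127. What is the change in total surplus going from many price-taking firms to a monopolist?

Under competition P = MC = 127, so Q = (193 − 127)/4 = 16.5.
CS = ½·(193 − 127)·16.5 = 544.5; PS = (127 − 127)·16.5 = 0; TS = 544.5.
A monopolist chooses Q where MR = MC. MR = 193 − 8Q; setting this equal to 127 gives Q = 8.25 and P = 160.
CS = ½·(193 − 160)·8.25 = 136.125; PS = (160 − 127)·8.25 = 272.25; TS = 408.375.
Change in total surplus: 408.375 − 544.5 = −136.125.

Total surplus falls by 136.125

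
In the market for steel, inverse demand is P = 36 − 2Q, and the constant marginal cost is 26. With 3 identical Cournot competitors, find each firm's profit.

In a 3-firm Cournot equilibrium, symmetry and the first-order condition give q = (36 − 26)/(8) = 1.25. So Q = 3.75 and P = 28.5.
Each firm's profit = (28.5 − 26)·1.25 = 3.125.

π_i = 3.125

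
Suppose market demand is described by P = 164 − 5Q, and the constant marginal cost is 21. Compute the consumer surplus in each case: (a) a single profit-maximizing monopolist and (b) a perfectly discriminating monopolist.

Monopoly: CS = 511.225; Perfect PD: CS = 0

The monopolist equates marginal revenue to marginal cost: 164 − 10Q = 21, so Q = 14.3. From demand, P = 92.5.
CS = ½·(164 − 92.5)·14.3 = 511.225.
A perfectly discriminating monopolist sells every unit with P(Q) ≥ MC(Q), so output equals the competitive quantity Q = 28.6. Each buyer pays their reservation price, so CS = 0 and the firm captures all surplus.
CS = 0.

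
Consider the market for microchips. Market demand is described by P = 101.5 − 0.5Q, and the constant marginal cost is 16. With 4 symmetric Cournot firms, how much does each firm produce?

In a 4-firm Cournot equilibrium, symmetry and the first-order condition give q = (101.5 − 16)/(2.5) = 34.2. So Q = 136.8 and P = 33.1.

q_i = 34.2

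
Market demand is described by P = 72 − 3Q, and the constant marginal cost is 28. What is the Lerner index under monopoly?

Lerner index = 0.44

The monopolist equates marginal revenue to marginal cost: 72 − 6Q = 28, so Q = 22/3. From demand, P = 50.
Lerner index = (P − MC)/P = (50 − 28)/50 = 0.44.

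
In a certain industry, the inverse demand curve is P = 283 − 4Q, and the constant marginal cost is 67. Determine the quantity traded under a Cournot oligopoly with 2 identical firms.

With 2 symmetric Cournot firms, each firm's FOC gives 283 − 12q = 67, so q = 18, Q = 2·18 = 36, and P = 139.

Q = 36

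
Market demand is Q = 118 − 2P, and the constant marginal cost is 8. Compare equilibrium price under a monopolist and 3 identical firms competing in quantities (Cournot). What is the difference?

Inverting demand: P = 59 − 0.5Q.
Monopoly sets MR = MC: 59 − Q = 8 ⇒ Q = 51, P = 59 − 0.5·51 = 33.5.
With 3 symmetric Cournot firms, each firm's FOC gives 59 − 2q = 8, so q = 25.5, Q = 3·25.5 = 76.5, and P = 20.75.
Change in equilibrium price: 20.75 − 33.5 = −12.75.

Equilibrium price falls by 12.75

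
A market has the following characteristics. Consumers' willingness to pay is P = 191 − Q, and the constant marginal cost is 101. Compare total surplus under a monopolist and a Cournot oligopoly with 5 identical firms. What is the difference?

The monopolist equates marginal revenue to marginal cost: 191 − 2Q = 101, so Q = 45. From demand, P = 146.
CS = ½·(191 − 146)·45 = 1012.5; PS = (146 − 101)·45 = 2025; TS = 3037.5.
In a 5-firm Cournot equilibrium, symmetry and the first-order condition give q = (191 − 101)/(6) = 15. So Q = 75 and P = 116.
CS = ½·(191 − 116)·75 = 2812.5; PS = (116 − 101)·75 = 1125; TS = 3937.5.
Change in total surplus: 3937.5 − 3037.5 = 900.

Total surplus rises by 900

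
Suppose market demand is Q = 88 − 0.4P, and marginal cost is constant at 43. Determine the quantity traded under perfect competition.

Inverting demand: P = 220 − 2.5Q.
Competitive firms price at marginal cost: P = 43, giving Q = 70.8.

Q = 70.8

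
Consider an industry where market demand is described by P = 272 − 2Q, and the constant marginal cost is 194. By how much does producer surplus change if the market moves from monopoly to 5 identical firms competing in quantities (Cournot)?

Producer surplus falls by 338

A monopolist chooses Q where MR = MC. MR = 272 − 4Q; setting this equal to 194 gives Q = 19.5 and P = 233.
PS = (233 − 194)·19.5 = 760.5.
In a 5-firm Cournot equilibrium, symmetry and the first-order condition give q = (272 − 194)/(12) = 6.5. So Q = 32.5 and P = 207.
PS = (207 − 194)·32.5 = 422.5.
Change in producer surplus: 422.5 − 760.5 = −338.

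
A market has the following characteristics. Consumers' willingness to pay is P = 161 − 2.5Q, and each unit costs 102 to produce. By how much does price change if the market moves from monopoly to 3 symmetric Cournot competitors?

Monopoly sets MR = MC: 161 − 5Q = 102 ⇒ Q = 11.8, P = 161 − 2.5·11.8 = 131.5.
With 3 symmetric Cournot firms, each firm's FOC gives 161 − 10q = 102, so q = 5.9, Q = 3·5.9 = 17.7, and P = 116.75.
Change in price: 116.75 − 131.5 = −14.75.

Price falls by 14.75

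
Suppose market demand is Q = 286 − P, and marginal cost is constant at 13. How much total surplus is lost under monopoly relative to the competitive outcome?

DWL = 9316.125

Inverting demand: P = 286 − Q.
Perfect competition: P = MC = 13, so 286 − Q = 13 and Q = 273.
The monopolist equates marginal revenue to marginal cost: 286 − 2Q = 13, so Q = 136.5. From demand, P = 149.5.
DWL is the triangle between Q = 136.5 and Q = 273: ½·(273 − 136.5)·(149.5 − 13) = 9316.125.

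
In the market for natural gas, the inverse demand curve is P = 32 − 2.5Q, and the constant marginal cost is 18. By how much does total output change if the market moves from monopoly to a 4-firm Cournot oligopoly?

A monopolist chooses Q where MR = MC. MR = 32 − 5Q; setting this equal to 18 gives Q = 2.8 and P = 25.
Cournot with 4 identical firms: the symmetric best-response condition is 32 − 12.5q = 18. Each firm produces q = 1.12, total output Q = 4.48, price P = 20.8.
Change in total output: 4.48 − 2.8 = 1.68.

Q rises by 1.68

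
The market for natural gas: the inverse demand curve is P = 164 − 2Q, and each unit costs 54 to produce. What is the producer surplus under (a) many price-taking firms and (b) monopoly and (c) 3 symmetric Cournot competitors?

Competition: PS = 0; Monopoly: PS = 1512.5; Cournot: PS = 1134.375

Under competition P = MC = 54, so Q = (164 − 54)/2 = 55.
PS = (54 − 54)·55 = 0.
Monopoly sets MR = MC: 164 − 4Q = 54 ⇒ Q = 27.5, P = 164 − 2·27.5 = 109.
PS = (109 − 54)·27.5 = 1512.5.
In a 3-firm Cournot equilibrium, symmetry and the first-order condition give q = (164 − 54)/(8) = 13.75. So Q = 41.25 and P = 81.5.
PS = (81.5 − 54)·41.25 = 1134.375.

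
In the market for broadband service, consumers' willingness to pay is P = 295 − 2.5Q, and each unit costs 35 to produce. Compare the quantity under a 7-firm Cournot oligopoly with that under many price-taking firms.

Cournot with 7 identical firms: the symmetric best-response condition is 295 − 20q = 35. Each firm produces q = 13, total output Q = 91, price P = 67.5.
Under competition P = MC = 35, so Q = (295 − 35)/2.5 = 104.

Cournot: Q = 91; Competition: Q = 104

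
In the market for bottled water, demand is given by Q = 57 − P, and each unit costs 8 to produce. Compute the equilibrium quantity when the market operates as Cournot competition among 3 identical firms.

Inverting demand: P = 57 − Q.
With 3 symmetric Cournot firms, each firm's FOC gives 57 − 4q = 8, so q = 12.25, Q = 3·12.25 = 36.75, and P = 20.25.

Q = 36.75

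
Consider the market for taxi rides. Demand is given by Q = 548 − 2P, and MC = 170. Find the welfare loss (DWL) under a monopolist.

Inverting demand: P = 274 − 0.5Q.
Under competition P = MC = 170, so Q = (274 − 170)/0.5 = 208.
Monopoly sets MR = MC: 274 − Q = 170 ⇒ Q = 104, P = 274 − 0.5·104 = 222.
DWL is the triangle between Q = 104 and Q = 208: ½·(208 − 104)·(222 − 170) = 2704.

DWL = 2704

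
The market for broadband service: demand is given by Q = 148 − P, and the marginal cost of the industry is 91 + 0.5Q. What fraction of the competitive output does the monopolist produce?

Q_m/Q_c = 0.6

Inverting demand: P = 148 − Q.
A monopolist chooses Q where MR = MC. MR = 148 − 2Q; setting this equal to 91 + 0.5Q gives Q = 22.8 and P = 125.2.
Under competition P = MC: 148 − Q = 91 + 0.5Q ⇒ Q = 38, P = 110.
Ratio Q_m/Q_c = 22.8/38 = 0.6.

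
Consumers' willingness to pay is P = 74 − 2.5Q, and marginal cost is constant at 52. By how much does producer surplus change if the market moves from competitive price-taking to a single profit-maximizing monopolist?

PS rises by 48.4

Competitive firms price at marginal cost: P = 52, giving Q = 8.8.
PS = (52 − 52)·8.8 = 0.
Monopoly sets MR = MC: 74 − 5Q = 52 ⇒ Q = 4.4, P = 74 − 2.5·4.4 = 63.
PS = (63 − 52)·4.4 = 48.4.
Change in producer surplus: 48.4 − 0 = 48.4.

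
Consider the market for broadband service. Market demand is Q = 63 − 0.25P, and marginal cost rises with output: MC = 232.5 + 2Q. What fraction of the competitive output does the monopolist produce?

Q_m/Q_c = 0.6

Inverting demand: P = 252 − 4Q.
Monopoly sets MR = MC: 252 − 8Q = 232.5 + 2Q ⇒ Q = 1.95, P = 252 − 4·1.95 = 244.2.
Under competition P = MC: 252 − 4Q = 232.5 + 2Q ⇒ Q = 3.25, P = 239.
Ratio Q_m/Q_c = 1.95/3.25 = 0.6.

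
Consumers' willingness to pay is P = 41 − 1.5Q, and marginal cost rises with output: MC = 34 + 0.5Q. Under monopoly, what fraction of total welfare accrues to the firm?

Monopoly sets MR = MC: 41 − 3Q = 34 + 0.5Q ⇒ Q = 2, P = 41 − 1.5·2 = 38.
CS = ½·(41 − 38)·2 = 3.
PS = P·Q − VC(Q) = 38·2 − (34·2 + ½·0.5·2²) = 7.
Share captured = PS/TS = 7/10 = 0.7.

PS/TS = 0.7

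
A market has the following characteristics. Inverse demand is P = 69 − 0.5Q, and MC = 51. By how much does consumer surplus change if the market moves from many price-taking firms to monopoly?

Competitive firms price at marginal cost: P = 51, giving Q = 36.
CS = ½·(69 − 51)·36 = 324.
Monopoly sets MR = MC: 69 − Q = 51 ⇒ Q = 18, P = 69 − 0.5·18 = 60.
CS = ½·(69 − 60)·18 = 81.
Change in consumer surplus: 81 − 324 = −243.

CS falls by 243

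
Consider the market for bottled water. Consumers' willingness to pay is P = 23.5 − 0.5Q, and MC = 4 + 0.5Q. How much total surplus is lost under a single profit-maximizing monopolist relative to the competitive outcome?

DWL = 21.125

Under competition P = MC: 23.5 − 0.5Q = 4 + 0.5Q ⇒ Q = 19.5, P = 13.75.
A monopolist chooses Q where MR = MC. MR = 23.5 − Q; setting this equal to 4 + 0.5Q gives Q = 13 and P = 17.
CS = ½·(23.5 − 13.75)·19.5 = 1521/16; PS = (13.75·19.5 − 4·19.5 − ½·0.5·19.5²) = 1521/16; TS = 190.125.
CS = ½·(23.5 − 17)·13 = 42.25; PS = (17·13 − 4·13 − ½·0.5·13²) = 126.75; TS = 169.
DWL = 190.125 − 169 = 21.125.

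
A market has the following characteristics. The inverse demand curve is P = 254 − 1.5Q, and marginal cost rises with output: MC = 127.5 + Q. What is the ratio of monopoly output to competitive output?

Q_m/Q_c = 0.625

Monopoly sets MR = MC: 254 − 3Q = 127.5 + Q ⇒ Q = 31.625, P = 254 − 1.5·31.625 = 3305/16.
Competitive equilibrium sets price equal to marginal cost: 254 − 1.5Q = 127.5 + Q, so Q = 50.6 and P = 178.1.
Ratio Q_m/Q_c = 31.625/50.6 = 0.625.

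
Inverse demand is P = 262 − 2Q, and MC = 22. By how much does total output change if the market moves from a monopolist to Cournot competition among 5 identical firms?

Q rises by 40

Monopoly sets MR = MC: 262 − 4Q = 22 ⇒ Q = 60, P = 262 − 2·60 = 142.
Cournot with 5 identical firms: the symmetric best-response condition is 262 − 12q = 22. Each firm produces q = 20, total output Q = 100, price P = 62.
Change in total output: 100 − 60 = 40.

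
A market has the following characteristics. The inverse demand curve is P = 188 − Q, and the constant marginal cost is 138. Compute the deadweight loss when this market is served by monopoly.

Under competition P = MC = 138, so Q = (188 − 138)/1 = 50.
A monopolist chooses Q where MR = MC. MR = 188 − 2Q; setting this equal to 138 gives Q = 25 and P = 163.
DWL is the triangle between Q = 25 and Q = 50: ½·(50 − 25)·(163 − 138) = 312.5.

DWL = 312.5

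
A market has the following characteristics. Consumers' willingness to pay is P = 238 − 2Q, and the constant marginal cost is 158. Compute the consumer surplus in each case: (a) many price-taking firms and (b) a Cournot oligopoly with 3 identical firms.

Competition: CS = 1600; Cournot: CS = 900

Under competition P = MC = 158, so Q = (238 − 158)/2 = 40.
CS = ½·(238 − 158)·40 = 1600.
In a 3-firm Cournot equilibrium, symmetry and the first-order condition give q = (238 − 158)/(8) = 10. So Q = 30 and P = 178.
CS = ½·(238 − 178)·30 = 900.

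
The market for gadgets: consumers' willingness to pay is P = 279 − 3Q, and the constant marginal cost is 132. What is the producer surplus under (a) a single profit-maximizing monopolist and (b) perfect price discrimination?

Monopoly: PS = 1800.75; Perfect PD: PS = 3601.5

A monopolist chooses Q where MR = MC. MR = 279 − 6Q; setting this equal to 132 gives Q = 24.5 and P = 205.5.
PS = (205.5 − 132)·24.5 = 1800.75.
A perfectly discriminating monopolist sells every unit with P(Q) ≥ MC(Q), so output equals the competitive quantity Q = 49. Each buyer pays their reservation price, so CS = 0 and the firm captures all surplus.
PS = ½·(279 − 132)·49 = 3601.5.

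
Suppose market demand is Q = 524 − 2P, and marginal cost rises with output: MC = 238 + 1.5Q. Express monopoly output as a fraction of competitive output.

Q_m/Q_c = 0.8

Inverting demand: P = 262 − 0.5Q.
Monopoly sets MR = MC: 262 − Q = 238 + 1.5Q ⇒ Q = 9.6, P = 262 − 0.5·9.6 = 257.2.
Competitive equilibrium sets price equal to marginal cost: 262 − 0.5Q = 238 + 1.5Q, so Q = 12 and P = 256.
Ratio Q_m/Q_c = 9.6/12 = 0.8.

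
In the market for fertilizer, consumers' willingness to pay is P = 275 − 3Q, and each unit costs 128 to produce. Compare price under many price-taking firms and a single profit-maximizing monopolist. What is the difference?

Under competition P = MC = 128, so Q = (275 − 128)/3 = 49.
Monopoly sets MR = MC: 275 − 6Q = 128 ⇒ Q = 24.5, P = 275 − 3·24.5 = 201.5.
Change in price: 201.5 − 128 = 73.5.

P rises by 73.5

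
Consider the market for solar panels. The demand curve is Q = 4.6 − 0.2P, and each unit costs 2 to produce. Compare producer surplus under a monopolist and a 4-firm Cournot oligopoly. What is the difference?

Inverting demand: P = 23 − 5Q.
The monopolist equates marginal revenue to marginal cost: 23 − 10Q = 2, so Q = 2.1. From demand, P = 12.5.
PS = (12.5 − 2)·2.1 = 22.05.
Cournot with 4 identical firms: the symmetric best-response condition is 23 − 25q = 2. Each firm produces q = 0.84, total output Q = 3.36, price P = 6.2.
PS = (6.2 − 2)·3.36 = 14.112.
Change in producer surplus: 14.112 − 22.05 = −7.938.

PS falls by 7.938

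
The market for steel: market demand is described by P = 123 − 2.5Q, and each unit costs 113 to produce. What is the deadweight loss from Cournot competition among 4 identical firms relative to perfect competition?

DWL = 0.8

Competitive firms price at marginal cost: P = 113, giving Q = 4.
With 4 symmetric Cournot firms, each firm's FOC gives 123 − 12.5q = 113, so q = 0.8, Q = 4·0.8 = 3.2, and P = 115.
DWL is the triangle between Q = 3.2 and Q = 4: ½·(4 − 3.2)·(115 − 113) = 0.8.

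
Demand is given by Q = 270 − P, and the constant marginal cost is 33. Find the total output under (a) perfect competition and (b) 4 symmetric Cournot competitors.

Competition: Q = 237; Cournot: Q = 189.6

Inverting demand: P = 270 − Q.
Competitive firms price at marginal cost: P = 33, giving Q = 237.
With 4 symmetric Cournot firms, each firm's FOC gives 270 − 5q = 33, so q = 47.4, Q = 4·47.4 = 189.6, and P = 80.4.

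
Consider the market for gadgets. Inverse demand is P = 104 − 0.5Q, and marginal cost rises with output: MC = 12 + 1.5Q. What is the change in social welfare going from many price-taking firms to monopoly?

Competitive equilibrium sets price equal to marginal cost: 104 − 0.5Q = 12 + 1.5Q, so Q = 46 and P = 81.
CS = ½·(104 − 81)·46 = 529; PS = (81·46 − 12·46 − ½·1.5·46²) = 1587; TS = 2116.
Monopoly sets MR = MC: 104 − Q = 12 + 1.5Q ⇒ Q = 36.8, P = 104 − 0.5·36.8 = 85.6.
CS = ½·(104 − 85.6)·36.8 = 338.56; PS = (85.6·36.8 − 12·36.8 − ½·1.5·36.8²) = 1692.8; TS = 2031.36.
Change in social welfare: 2031.36 − 2116 = −84.64.

TS falls by 84.64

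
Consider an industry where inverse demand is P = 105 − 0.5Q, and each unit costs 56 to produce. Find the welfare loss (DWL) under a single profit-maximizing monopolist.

Under competition P = MC = 56, so Q = (105 − 56)/0.5 = 98.
A monopolist chooses Q where MR = MC. MR = 105 − Q; setting this equal to 56 gives Q = 49 and P = 80.5.
DWL is the triangle between Q = 49 and Q = 98: ½·(98 − 49)·(80.5 − 56) = 600.25.

DWL = 600.25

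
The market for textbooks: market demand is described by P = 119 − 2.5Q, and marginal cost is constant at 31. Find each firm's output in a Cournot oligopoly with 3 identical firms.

q_i = 8.8

With 3 symmetric Cournot firms, each firm's FOC gives 119 − 10q = 31, so q = 8.8, Q = 3·8.8 = 26.4, and P = 53.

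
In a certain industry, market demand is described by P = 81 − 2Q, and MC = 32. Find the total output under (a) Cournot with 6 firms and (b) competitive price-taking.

Cournot: Q = 21; Competition: Q = 24.5

With 6 symmetric Cournot firms, each firm's FOC gives 81 − 14q = 32, so q = 3.5, Q = 6·3.5 = 21, and P = 39.
Competitive firms price at marginal cost: P = 32, giving Q = 24.5.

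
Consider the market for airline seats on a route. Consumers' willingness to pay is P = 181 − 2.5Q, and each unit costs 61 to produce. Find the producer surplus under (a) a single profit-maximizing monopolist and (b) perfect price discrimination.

Monopoly: PS = 1440; Perfect PD: PS = 2880

The monopolist equates marginal revenue to marginal cost: 181 − 5Q = 61, so Q = 24. From demand, P = 121.
PS = (121 − 61)·24 = 1440.
A perfectly discriminating monopolist sells every unit with P(Q) ≥ MC(Q), so output equals the competitive quantity Q = 48. Each buyer pays their reservation price, so CS = 0 and the firm captures all surplus.
PS = ½·(181 − 61)·48 = 2880.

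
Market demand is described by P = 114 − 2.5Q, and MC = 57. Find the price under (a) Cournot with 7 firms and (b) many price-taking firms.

Cournot: P = 64.125; Competition: P = 57

With 7 symmetric Cournot firms, each firm's FOC gives 114 − 20q = 57, so q = 2.85, Q = 7·2.85 = 19.95, and P = 64.125.
Competitive firms price at marginal cost: P = 57, giving Q = 22.8.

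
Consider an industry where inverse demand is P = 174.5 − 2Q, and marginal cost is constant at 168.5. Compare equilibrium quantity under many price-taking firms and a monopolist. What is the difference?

Competitive firms price at marginal cost: P = 168.5, giving Q = 3.
The monopolist equates marginal revenue to marginal cost: 174.5 − 4Q = 168.5, so Q = 1.5. From demand, P = 171.5.
Change in equilibrium quantity: 1.5 − 3 = −1.5.

Q falls by 1.5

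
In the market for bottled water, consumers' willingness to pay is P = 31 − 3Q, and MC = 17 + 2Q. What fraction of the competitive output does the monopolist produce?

A monopolist chooses Q where MR = MC. MR = 31 − 6Q; setting this equal to 17 + 2Q gives Q = 1.75 and P = 25.75.
Under competition P = MC: 31 − 3Q = 17 + 2Q ⇒ Q = 2.8, P = 22.6.
Ratio Q_m/Q_c = 1.75/2.8 = 0.625.

Q_m/Q_c = 0.625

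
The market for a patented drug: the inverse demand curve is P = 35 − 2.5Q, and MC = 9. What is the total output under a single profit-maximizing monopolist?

Monopoly sets MR = MC: 35 − 5Q = 9 ⇒ Q = 5.2, P = 35 − 2.5·5.2 = 22.

Q = 5.2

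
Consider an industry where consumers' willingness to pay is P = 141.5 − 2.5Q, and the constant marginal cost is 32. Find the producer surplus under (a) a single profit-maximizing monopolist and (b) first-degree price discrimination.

The monopolist equates marginal revenue to marginal cost: 141.5 − 5Q = 32, so Q = 21.9. From demand, P = 86.75.
PS = (86.75 − 32)·21.9 = 1199.025.
Under first-degree price discrimination the firm charges each unit its demand price and produces up to where P = MC, i.e. Q = 43.8. Consumer surplus is zero; producer surplus equals total surplus.
PS = ½·(141.5 − 32)·43.8 = 2398.05.

Monopoly: PS = 1199.025; Perfect PD: PS = 2398.05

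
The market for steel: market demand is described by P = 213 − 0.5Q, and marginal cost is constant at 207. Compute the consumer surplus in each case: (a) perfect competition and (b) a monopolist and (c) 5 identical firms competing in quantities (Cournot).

Competition: CS = 36; Monopoly: CS = 9; Cournot: CS = 25

Competitive firms price at marginal cost: P = 207, giving Q = 12.
CS = ½·(213 − 207)·12 = 36.
The monopolist equates marginal revenue to marginal cost: 213 − Q = 207, so Q = 6. From demand, P = 210.
CS = ½·(213 − 210)·6 = 9.
Cournot with 5 identical firms: the symmetric best-response condition is 213 − 3q = 207. Each firm produces q = 2, total output Q = 10, price P = 208.
CS = ½·(213 − 208)·10 = 25.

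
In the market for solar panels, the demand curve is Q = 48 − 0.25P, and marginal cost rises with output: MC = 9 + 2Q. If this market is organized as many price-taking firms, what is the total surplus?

Inverting demand: P = 192 − 4Q.
Under competition P = MC: 192 − 4Q = 9 + 2Q ⇒ Q = 30.5, P = 70.
CS = ½·(192 − 70)·30.5 = 1860.5; PS = (70·30.5 − 9·30.5 − ½·2·30.5²) = 930.25; TS = 2790.75.

TS = 2790.75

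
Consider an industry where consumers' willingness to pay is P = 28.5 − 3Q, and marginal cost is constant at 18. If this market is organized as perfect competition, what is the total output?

Under competition P = MC = 18, so Q = (28.5 − 18)/3 = 3.5.

Q = 3.5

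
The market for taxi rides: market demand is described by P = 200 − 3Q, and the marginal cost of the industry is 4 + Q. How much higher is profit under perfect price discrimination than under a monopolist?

The monopolist equates marginal revenue to marginal cost: 200 − 6Q = 4 + Q, so Q = 28. From demand, P = 116.
Profit = 116·28 − (4·28 + ½·1·28²) = 2744.
A perfectly discriminating monopolist sells every unit with P(Q) ≥ MC(Q), so output equals the competitive quantity Q = 49. Each buyer pays their reservation price, so CS = 0 and the firm captures all surplus.
PS equals the full surplus area, 4802. Profit = 4802 = 4802.
Change in profit: 4802 − 2744 = 2058.

Profit rises by 2058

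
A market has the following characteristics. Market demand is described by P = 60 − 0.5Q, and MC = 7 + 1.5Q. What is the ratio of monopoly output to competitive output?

Q_m/Q_c = 0.8

Monopoly sets MR = MC: 60 − Q = 7 + 1.5Q ⇒ Q = 21.2, P = 60 − 0.5·21.2 = 49.4.
Under competition P = MC: 60 − 0.5Q = 7 + 1.5Q ⇒ Q = 26.5, P = 46.75.
Ratio Q_m/Q_c = 21.2/26.5 = 0.8.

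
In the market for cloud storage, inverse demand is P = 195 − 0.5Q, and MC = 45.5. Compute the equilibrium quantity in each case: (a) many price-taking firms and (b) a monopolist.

Competition: Q = 299; Monopoly: Q = 149.5

Under competition P = MC = 45.5, so Q = (195 − 45.5)/0.5 = 299.
Monopoly sets MR = MC: 195 − Q = 45.5 ⇒ Q = 149.5, P = 195 − 0.5·149.5 = 120.25.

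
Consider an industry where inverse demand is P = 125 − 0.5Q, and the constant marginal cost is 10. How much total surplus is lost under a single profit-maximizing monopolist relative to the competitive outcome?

Under competition P = MC = 10, so Q = (125 − 10)/0.5 = 230.
Monopoly sets MR = MC: 125 − Q = 10 ⇒ Q = 115, P = 125 − 0.5·115 = 67.5.
DWL is the triangle between Q = 115 and Q = 230: ½·(230 − 115)·(67.5 − 10) = 3306.25.

DWL = 3306.25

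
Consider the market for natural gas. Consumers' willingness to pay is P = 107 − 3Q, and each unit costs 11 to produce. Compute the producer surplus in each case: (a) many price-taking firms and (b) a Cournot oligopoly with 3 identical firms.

Under competition P = MC = 11, so Q = (107 − 11)/3 = 32.
PS = (11 − 11)·32 = 0.
Cournot with 3 identical firms: the symmetric best-response condition is 107 − 12q = 11. Each firm produces q = 8, total output Q = 24, price P = 35.
PS = (35 − 11)·24 = 576.

Competition: PS = 0; Cournot: PS = 576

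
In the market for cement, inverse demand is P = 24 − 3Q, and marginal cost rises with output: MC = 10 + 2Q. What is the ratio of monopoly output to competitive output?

Q_m/Q_c = 0.625

The monopolist equates marginal revenue to marginal cost: 24 − 6Q = 10 + 2Q, so Q = 1.75. From demand, P = 18.75.
Under competition P = MC: 24 − 3Q = 10 + 2Q ⇒ Q = 2.8, P = 15.6.
Ratio Q_m/Q_c = 1.75/2.8 = 0.625.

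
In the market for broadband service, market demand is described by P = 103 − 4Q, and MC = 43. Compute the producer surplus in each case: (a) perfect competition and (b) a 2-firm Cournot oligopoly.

Competition: PS = 0; Cournot: PS = 200

Under competition P = MC = 43, so Q = (103 − 43)/4 = 15.
PS = (43 − 43)·15 = 0.
With 2 symmetric Cournot firms, each firm's FOC gives 103 − 12q = 43, so q = 5, Q = 2·5 = 10, and P = 63.
PS = (63 − 43)·10 = 200.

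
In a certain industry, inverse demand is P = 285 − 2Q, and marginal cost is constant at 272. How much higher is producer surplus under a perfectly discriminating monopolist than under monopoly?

PS rises by 21.125

A monopolist chooses Q where MR = MC. MR = 285 − 4Q; setting this equal to 272 gives Q = 3.25 and P = 278.5.
PS = (278.5 − 272)·3.25 = 21.125.
With perfect price discrimination, output is the efficient level Q = 6.5 (where demand meets MC), but every buyer pays their willingness to pay: CS = 0 and PS = total surplus.
PS = ½·(285 − 272)·6.5 = 42.25.
Change in producer surplus: 42.25 − 21.125 = 21.125.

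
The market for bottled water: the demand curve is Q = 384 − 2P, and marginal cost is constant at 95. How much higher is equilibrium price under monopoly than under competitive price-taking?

P rises by 48.5

Inverting demand: P = 192 − 0.5Q.
Under competition P = MC = 95, so Q = (192 − 95)/0.5 = 194.
The monopolist equates marginal revenue to marginal cost: 192 − Q = 95, so Q = 97. From demand, P = 143.5.
Change in equilibrium price: 143.5 − 95 = 48.5.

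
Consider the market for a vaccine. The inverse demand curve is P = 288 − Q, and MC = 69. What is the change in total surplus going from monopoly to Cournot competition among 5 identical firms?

TS rises by 5329

The monopolist equates marginal revenue to marginal cost: 288 − 2Q = 69, so Q = 109.5. From demand, P = 178.5.
CS = ½·(288 − 178.5)·109.5 = 5995.125; PS = (178.5 − 69)·109.5 = 11990.25; TS = 17985.375.
Cournot with 5 identical firms: the symmetric best-response condition is 288 − 6q = 69. Each firm produces q = 36.5, total output Q = 182.5, price P = 105.5.
CS = ½·(288 − 105.5)·182.5 = 16653.125; PS = (105.5 − 69)·182.5 = 6661.25; TS = 23314.375.
Change in total surplus: 23314.375 − 17985.375 = 5329.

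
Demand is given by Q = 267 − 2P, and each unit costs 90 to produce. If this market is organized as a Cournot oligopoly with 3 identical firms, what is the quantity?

Inverting demand: P = 133.5 − 0.5Q.
Cournot with 3 identical firms: the symmetric best-response condition is 133.5 − 2q = 90. Each firm produces q = 21.75, total output Q = 65.25, price P = 100.875.

Q = 65.25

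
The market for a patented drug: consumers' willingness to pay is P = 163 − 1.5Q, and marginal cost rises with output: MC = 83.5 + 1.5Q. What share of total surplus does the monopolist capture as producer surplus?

PS/TS = 0.75

A monopolist chooses Q where MR = MC. MR = 163 − 3Q; setting this equal to 83.5 + 1.5Q gives Q = 53/3 and P = 136.5.
CS = ½·(163 − 136.5)·53/3 = 2809/12.
PS = P·Q − VC(Q) = 136.5·53/3 − (83.5·53/3 + ½·1.5·(53/3)²) = 702.25.
Share captured = PS/TS = 702.25/(2809/3) = 0.75.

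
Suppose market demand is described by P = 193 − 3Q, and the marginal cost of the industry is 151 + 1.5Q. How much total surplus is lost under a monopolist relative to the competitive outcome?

DWL = 31.36

Under competition P = MC: 193 − 3Q = 151 + 1.5Q ⇒ Q = 28/3, P = 165.
Monopoly sets MR = MC: 193 − 6Q = 151 + 1.5Q ⇒ Q = 5.6, P = 193 − 3·5.6 = 176.2.
CS = ½·(193 − 165)·28/3 = 392/3; PS = (165·28/3 − 151·28/3 − ½·1.5·(28/3)²) = 196/3; TS = 196.
CS = ½·(193 − 176.2)·5.6 = 47.04; PS = (176.2·5.6 − 151·5.6 − ½·1.5·5.6²) = 117.6; TS = 164.64.
DWL = 196 − 164.64 = 31.36.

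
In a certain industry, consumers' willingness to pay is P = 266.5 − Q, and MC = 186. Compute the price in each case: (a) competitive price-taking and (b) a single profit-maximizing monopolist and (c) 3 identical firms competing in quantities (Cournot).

Competitive firms price at marginal cost: P = 186, giving Q = 80.5.
Monopoly sets MR = MC: 266.5 − 2Q = 186 ⇒ Q = 40.25, P = 266.5 − 40.25 = 226.25.
Cournot with 3 identical firms: the symmetric best-response condition is 266.5 − 4q = 186. Each firm produces q = 20.125, total output Q = 60.375, price P = 206.125.

Competition: P = 186; Monopoly: P = 226.25; Cournot: P = 206.125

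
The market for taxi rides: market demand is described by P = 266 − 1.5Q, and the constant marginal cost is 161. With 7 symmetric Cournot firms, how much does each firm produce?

In a 7-firm Cournot equilibrium, symmetry and the first-order condition give q = (266 − 161)/(12) = 8.75. So Q = 61.25 and P = 174.125.

q_i = 8.75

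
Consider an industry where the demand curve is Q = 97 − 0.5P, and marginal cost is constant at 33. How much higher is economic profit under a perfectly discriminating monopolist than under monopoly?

Inverting demand: P = 194 − 2Q.
A monopolist chooses Q where MR = MC. MR = 194 − 4Q; setting this equal to 33 gives Q = 40.25 and P = 113.5.
Profit = (113.5 − 33)·40.25 = 3240.125.
Under first-degree price discrimination the firm charges each unit its demand price and produces up to where P = MC, i.e. Q = 80.5. Consumer surplus is zero; producer surplus equals total surplus.
PS equals the full surplus area, 6480.25. Profit = 6480.25 = 6480.25.
Change in economic profit: 6480.25 − 3240.125 = 3240.125.

Economic profit rises by 3240.125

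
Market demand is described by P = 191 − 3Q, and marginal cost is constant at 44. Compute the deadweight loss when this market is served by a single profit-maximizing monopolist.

Perfect competition: P = MC = 44, so 191 − 3Q = 44 and Q = 49.
A monopolist chooses Q where MR = MC. MR = 191 − 6Q; setting this equal to 44 gives Q = 24.5 and P = 117.5.
DWL is the triangle between Q = 24.5 and Q = 49: ½·(49 − 24.5)·(117.5 − 44) = 900.375.

DWL = 900.375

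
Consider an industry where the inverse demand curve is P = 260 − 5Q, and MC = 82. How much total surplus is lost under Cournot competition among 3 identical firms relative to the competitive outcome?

DWL = 198.025

Under competition P = MC = 82, so Q = (260 − 82)/5 = 35.6.
With 3 symmetric Cournot firms, each firm's FOC gives 260 − 20q = 82, so q = 8.9, Q = 3·8.9 = 26.7, and P = 126.5.
DWL is the triangle between Q = 26.7 and Q = 35.6: ½·(35.6 − 26.7)·(126.5 − 82) = 198.025.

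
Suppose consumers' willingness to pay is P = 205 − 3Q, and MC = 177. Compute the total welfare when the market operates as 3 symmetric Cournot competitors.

Cournot with 3 identical firms: the symmetric best-response condition is 205 − 12q = 177. Each firm produces q = 7/3, total output Q = 7, price P = 184.
CS = ½·(205 − 184)·7 = 73.5; PS = (184 − 177)·7 = 49; TS = 122.5.

TS = 122.5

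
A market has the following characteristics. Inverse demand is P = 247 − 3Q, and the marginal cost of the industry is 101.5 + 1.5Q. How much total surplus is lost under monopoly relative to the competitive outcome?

Under competition P = MC: 247 − 3Q = 101.5 + 1.5Q ⇒ Q = 97/3, P = 150.
The monopolist equates marginal revenue to marginal cost: 247 − 6Q = 101.5 + 1.5Q, so Q = 19.4. From demand, P = 188.8.
CS = ½·(247 − 150)·97/3 = 9409/6; PS = (150·97/3 − 101.5·97/3 − ½·1.5·(97/3)²) = 9409/12; TS = 2352.25.
CS = ½·(247 − 188.8)·19.4 = 564.54; PS = (188.8·19.4 − 101.5·19.4 − ½·1.5·19.4²) = 1411.35; TS = 1975.89.
DWL = 2352.25 − 1975.89 = 376.36.

DWL = 376.36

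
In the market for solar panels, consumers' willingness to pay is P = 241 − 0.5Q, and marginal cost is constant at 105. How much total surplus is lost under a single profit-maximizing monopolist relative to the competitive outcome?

Perfect competition: P = MC = 105, so 241 − 0.5Q = 105 and Q = 272.
Monopoly sets MR = MC: 241 − Q = 105 ⇒ Q = 136, P = 241 − 0.5·136 = 173.
DWL is the triangle between Q = 136 and Q = 272: ½·(272 − 136)·(173 − 105) = 4624.

DWL = 4624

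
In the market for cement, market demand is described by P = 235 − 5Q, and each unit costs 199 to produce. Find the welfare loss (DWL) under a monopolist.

DWL = 32.4

Perfect competition: P = MC = 199, so 235 − 5Q = 199 and Q = 7.2.
The monopolist equates marginal revenue to marginal cost: 235 − 10Q = 199, so Q = 3.6. From demand, P = 217.
DWL is the triangle between Q = 3.6 and Q = 7.2: ½·(7.2 − 3.6)·(217 − 199) = 32.4.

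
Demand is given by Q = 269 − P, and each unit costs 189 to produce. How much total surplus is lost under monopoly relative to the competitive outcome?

DWL = 800

Inverting demand: P = 269 − Q.
Under competition P = MC = 189, so Q = (269 − 189)/1 = 80.
The monopolist equates marginal revenue to marginal cost: 269 − 2Q = 189, so Q = 40. From demand, P = 229.
DWL is the triangle between Q = 40 and Q = 80: ½·(80 − 40)·(229 − 189) = 800.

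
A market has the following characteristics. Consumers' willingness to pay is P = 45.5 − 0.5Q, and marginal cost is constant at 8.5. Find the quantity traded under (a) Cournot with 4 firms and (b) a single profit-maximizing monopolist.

Cournot: Q = 59.2; Monopoly: Q = 37

Cournot with 4 identical firms: the symmetric best-response condition is 45.5 − 2.5q = 8.5. Each firm produces q = 14.8, total output Q = 59.2, price P = 15.9.
A monopolist chooses Q where MR = MC. MR = 45.5 − Q; setting this equal to 8.5 gives Q = 37 and P = 27.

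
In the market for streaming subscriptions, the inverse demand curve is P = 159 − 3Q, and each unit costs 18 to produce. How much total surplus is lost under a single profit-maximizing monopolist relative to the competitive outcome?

DWL = 828.375

Competitive firms price at marginal cost: P = 18, giving Q = 47.
The monopolist equates marginal revenue to marginal cost: 159 − 6Q = 18, so Q = 23.5. From demand, P = 88.5.
DWL is the triangle between Q = 23.5 and Q = 47: ½·(47 − 23.5)·(88.5 − 18) = 828.375.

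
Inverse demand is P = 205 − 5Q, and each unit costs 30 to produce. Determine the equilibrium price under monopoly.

P = 117.5

Monopoly sets MR = MC: 205 − 10Q = 30 ⇒ Q = 17.5, P = 205 − 5·17.5 = 117.5.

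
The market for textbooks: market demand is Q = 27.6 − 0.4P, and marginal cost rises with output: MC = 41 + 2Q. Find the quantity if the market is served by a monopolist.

Inverting demand: P = 69 − 2.5Q.
A monopolist chooses Q where MR = MC. MR = 69 − 5Q; setting this equal to 41 + 2Q gives Q = 4 and P = 59.

Q = 4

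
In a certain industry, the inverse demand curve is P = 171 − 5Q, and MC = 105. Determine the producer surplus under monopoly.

A monopolist chooses Q where MR = MC. MR = 171 − 10Q; setting this equal to 105 gives Q = 6.6 and P = 138.
PS = (138 − 105)·6.6 = 217.8.

PS = 217.8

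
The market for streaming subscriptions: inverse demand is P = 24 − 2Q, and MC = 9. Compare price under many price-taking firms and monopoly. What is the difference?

Price rises by 7.5

Competitive firms price at marginal cost: P = 9, giving Q = 7.5.
A monopolist chooses Q where MR = MC. MR = 24 − 4Q; setting this equal to 9 gives Q = 3.75 and P = 16.5.
Change in price: 16.5 − 9 = 7.5.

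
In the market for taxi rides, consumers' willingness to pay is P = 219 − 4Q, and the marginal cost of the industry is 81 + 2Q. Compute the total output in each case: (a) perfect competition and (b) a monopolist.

Under competition P = MC: 219 − 4Q = 81 + 2Q ⇒ Q = 23, P = 127.
The monopolist equates marginal revenue to marginal cost: 219 − 8Q = 81 + 2Q, so Q = 13.8. From demand, P = 163.8.

Competition: Q = 23; Monopoly: Q = 13.8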